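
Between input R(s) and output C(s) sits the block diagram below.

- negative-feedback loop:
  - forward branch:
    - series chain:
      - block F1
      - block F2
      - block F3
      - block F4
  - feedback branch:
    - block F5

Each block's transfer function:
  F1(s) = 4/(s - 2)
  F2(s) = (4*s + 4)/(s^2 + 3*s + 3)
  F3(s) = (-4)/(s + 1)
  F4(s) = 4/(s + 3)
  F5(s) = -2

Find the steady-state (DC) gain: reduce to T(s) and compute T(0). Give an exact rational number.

[1] reduce the series chain F1, F2, F3, F4 -> (-256)/(s^4 + 4*s^3 - 15*s - 18)
[2] apply the feedback formula to (F1*F2*F3*F4), F5 -> (-256)/(s^4 + 4*s^3 - 15*s + 494)
The step-2 result is T(s). Setting s = 0: T(0) = -256/494 = -128/247.

Therefore the answer is -128/247.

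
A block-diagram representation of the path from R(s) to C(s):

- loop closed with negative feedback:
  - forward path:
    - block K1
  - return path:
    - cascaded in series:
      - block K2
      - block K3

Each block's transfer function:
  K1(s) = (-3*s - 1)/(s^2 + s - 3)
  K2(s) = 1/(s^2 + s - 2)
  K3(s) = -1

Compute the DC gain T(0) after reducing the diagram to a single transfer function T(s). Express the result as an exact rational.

(1) reduce the series chain K2, K3 = (-1)/(s^2 + s - 2)
(2) apply the feedback formula to K1, (K2*K3) = (-3*s^3 - 4*s^2 + 5*s + 2)/(s^4 + 2*s^3 - 4*s^2 - 2*s + 7)
Evaluating the step-2 result (the overall T(s)) at s = 0 gives T(0) = 2/7.

Therefore the answer is 2/7.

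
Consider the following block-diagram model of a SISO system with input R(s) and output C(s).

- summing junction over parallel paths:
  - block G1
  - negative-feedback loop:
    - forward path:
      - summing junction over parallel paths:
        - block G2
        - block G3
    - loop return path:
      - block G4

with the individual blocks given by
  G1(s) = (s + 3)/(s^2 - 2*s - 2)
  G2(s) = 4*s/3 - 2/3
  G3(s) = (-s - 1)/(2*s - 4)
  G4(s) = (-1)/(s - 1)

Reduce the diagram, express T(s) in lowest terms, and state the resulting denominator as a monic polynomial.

Reducing step by step:

[1] reduce the parallel group G2, G3: (8*s^2 - 23*s + 5)/(6*s - 12)
[2] apply the feedback formula to (G2+G3), G4: (-8*s^3 + 31*s^2 - 28*s + 5)/(2*s^2 - 5*s - 7)
[3] sum the parallel branches G1, [(G2+G3)/(1+(G2+G3)*G4)]: (-8*s^5 + 47*s^4 - 72*s^3 + 24*s - 31)/(2*s^4 - 9*s^3 - s^2 + 24*s + 14)
That last expression is T(s), already simplified. Scaling its denominator by 1/2 (the reciprocal of the leading coefficient) yields the monic denominator.

Answer: s^4 - 9*s^3/2 - s^2/2 + 12*s + 7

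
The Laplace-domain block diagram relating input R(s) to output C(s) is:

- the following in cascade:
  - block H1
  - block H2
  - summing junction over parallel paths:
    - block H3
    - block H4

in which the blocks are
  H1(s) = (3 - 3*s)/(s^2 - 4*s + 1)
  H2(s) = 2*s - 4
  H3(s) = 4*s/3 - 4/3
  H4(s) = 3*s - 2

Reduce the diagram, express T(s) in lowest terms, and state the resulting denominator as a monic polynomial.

(1) add H3, H4 (parallel): 13*s/3 - 10/3
(2) multiply H1, H2, (H3+H4) (series): (-26*s^3 + 98*s^2 - 112*s + 40)/(s^2 - 4*s + 1)
That last expression is T(s), already simplified, and its denominator is already monic.

Answer: s^2 - 4*s + 1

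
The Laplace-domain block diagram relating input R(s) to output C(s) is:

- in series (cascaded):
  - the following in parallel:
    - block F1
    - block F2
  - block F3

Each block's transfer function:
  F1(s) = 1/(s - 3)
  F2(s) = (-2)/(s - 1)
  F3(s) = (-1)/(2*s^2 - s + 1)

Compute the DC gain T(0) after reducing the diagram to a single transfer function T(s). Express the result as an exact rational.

The answer is -5/3.

Reasoning:
(1) sum the parallel branches F1, F2 -> (5 - s)/(s^2 - 4*s + 3)
(2) series reduction of (F1+F2), F3 -> (s - 5)/(2*s^4 - 9*s^3 + 11*s^2 - 7*s + 3)
That last expression is T(s); at s = 0 only the constant terms survive, so T(0) = -5/3.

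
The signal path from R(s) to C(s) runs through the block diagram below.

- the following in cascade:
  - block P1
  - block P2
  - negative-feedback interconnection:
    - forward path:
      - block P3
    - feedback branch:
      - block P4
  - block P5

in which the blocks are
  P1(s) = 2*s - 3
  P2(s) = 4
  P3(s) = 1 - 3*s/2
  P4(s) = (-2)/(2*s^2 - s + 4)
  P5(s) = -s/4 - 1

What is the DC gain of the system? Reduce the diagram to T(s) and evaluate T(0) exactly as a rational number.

(1) apply the feedback formula to P3, P4; result (-6*s^3 + 7*s^2 - 14*s + 8)/(4*s^2 + 4*s + 4)
(2) reduce the series chain P1, P2, [P3/(1+P3*P4)], P5; result (12*s^5 + 16*s^4 - 79*s^3 + 138*s^2 - 208*s + 96)/(4*s^2 + 4*s + 4)
Evaluating the step-2 result (the overall T(s)) at s = 0 gives T(0) = 96/4 = 24.

Final answer: 24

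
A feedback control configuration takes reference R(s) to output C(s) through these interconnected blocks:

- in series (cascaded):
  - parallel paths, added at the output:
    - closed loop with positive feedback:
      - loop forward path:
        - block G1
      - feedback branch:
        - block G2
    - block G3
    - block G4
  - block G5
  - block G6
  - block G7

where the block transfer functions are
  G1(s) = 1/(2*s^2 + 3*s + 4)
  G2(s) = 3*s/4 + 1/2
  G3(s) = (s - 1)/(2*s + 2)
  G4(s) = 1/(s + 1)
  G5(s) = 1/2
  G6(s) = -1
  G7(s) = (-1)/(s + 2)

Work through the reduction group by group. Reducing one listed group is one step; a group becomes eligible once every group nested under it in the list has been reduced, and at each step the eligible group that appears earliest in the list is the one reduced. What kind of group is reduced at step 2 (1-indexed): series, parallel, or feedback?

(1) reduce the feedback loop with forward G1 and return G2
(2) reduce the parallel group [G1/(1-G1*G2)], G3, G4
(3) series reduction of ([G1/(1-G1*G2)]+G3+G4), G5, G6, G7
So the answer for step 2 is parallel.

Therefore the answer is parallel.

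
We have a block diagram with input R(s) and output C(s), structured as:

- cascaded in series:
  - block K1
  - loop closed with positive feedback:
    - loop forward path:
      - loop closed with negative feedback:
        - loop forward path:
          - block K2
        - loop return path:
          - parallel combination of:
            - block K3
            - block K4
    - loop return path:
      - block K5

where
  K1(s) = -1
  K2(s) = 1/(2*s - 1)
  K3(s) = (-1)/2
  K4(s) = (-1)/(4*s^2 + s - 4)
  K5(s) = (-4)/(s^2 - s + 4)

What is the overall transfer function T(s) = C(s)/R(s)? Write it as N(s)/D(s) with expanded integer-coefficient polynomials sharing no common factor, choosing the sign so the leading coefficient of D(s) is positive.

First reduce the diagram to T(s).

Step 1. reduce the parallel group K3, K4 gives (-4*s^2 - s + 2)/(8*s^2 + 2*s - 8)
Step 2. close the feedback loop around K2, (K3+K4) gives (8*s^2 + 2*s - 8)/(16*s^3 - 8*s^2 - 19*s + 10)
Step 3. close the feedback loop around [K2/(1+K2*(K3+K4))], K5 gives (8*s^4 - 6*s^3 + 22*s^2 + 16*s - 32)/(16*s^5 - 24*s^4 + 53*s^3 + 29*s^2 - 78*s + 8)
Step 4. series reduction of K1, [[K2/(1+K2*(K3+K4))]/(1-[K2/(1+K2*(K3+K4))]*K5)], which is the overall transfer function T(s) = C(s)/R(s) in lowest terms

Answer: (-8*s^4 + 6*s^3 - 22*s^2 - 16*s + 32)/(16*s^5 - 24*s^4 + 53*s^3 + 29*s^2 - 78*s + 8)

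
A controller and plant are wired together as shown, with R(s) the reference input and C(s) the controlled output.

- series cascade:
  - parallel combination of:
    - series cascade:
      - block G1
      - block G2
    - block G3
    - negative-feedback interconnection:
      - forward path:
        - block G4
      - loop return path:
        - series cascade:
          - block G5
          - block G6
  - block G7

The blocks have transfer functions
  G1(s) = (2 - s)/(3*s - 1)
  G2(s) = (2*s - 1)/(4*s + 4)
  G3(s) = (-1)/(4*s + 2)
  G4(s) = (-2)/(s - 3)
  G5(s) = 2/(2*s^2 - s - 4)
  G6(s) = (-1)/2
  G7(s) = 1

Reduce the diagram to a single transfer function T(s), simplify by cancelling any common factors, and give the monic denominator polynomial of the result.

First reduce the diagram to T(s).

[1] reduce the series chain G1, G2, giving (-2*s^2 + 5*s - 2)/(12*s^2 + 8*s - 4)
[2] combine G5, G6 in series, giving (-1)/(2*s^2 - s - 4)
[3] collapse the loop (G4 forward, (G5*G6) return), giving (-4*s^2 + 2*s + 8)/(2*s^3 - 7*s^2 - s + 14)
[4] add (G1*G2), G3, [G4/(1+G4*(G5*G6))] (parallel), giving (-8*s^6 - 64*s^5 - 80*s^4 + 211*s^3 + 271*s^2 - 50*s - 32)/(48*s^6 - 112*s^5 - 220*s^4 + 300*s^3 + 420*s^2 + 4*s - 56)
[5] multiply ((G1*G2)+G3+[G4/(1+G4*(G5*G6))]), G7 (series), giving (-8*s^6 - 64*s^5 - 80*s^4 + 211*s^3 + 271*s^2 - 50*s - 32)/(48*s^6 - 112*s^5 - 220*s^4 + 300*s^3 + 420*s^2 + 4*s - 56)
T(s) is the step-5 result (common factors already cancelled). Leading coefficient of the denominator: 48. Divide through by 48 for the monic polynomial.

Answer: s^6 - 7*s^5/3 - 55*s^4/12 + 25*s^3/4 + 35*s^2/4 + s/12 - 7/6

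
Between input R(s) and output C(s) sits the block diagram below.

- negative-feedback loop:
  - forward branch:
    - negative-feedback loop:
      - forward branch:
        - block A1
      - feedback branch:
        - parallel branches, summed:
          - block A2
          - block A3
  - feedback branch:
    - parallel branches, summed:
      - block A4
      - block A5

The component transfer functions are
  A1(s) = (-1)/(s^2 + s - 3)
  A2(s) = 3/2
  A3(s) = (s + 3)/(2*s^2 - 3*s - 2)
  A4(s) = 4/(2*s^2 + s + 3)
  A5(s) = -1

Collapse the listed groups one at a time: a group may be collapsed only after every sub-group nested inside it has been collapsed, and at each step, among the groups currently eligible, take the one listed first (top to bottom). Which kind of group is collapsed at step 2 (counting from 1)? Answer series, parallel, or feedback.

The answer is feedback.

Reasoning:
1. add A2, A3 (parallel)
2. apply the feedback formula to A1, (A2+A3)
3. reduce the parallel group A4, A5
4. reduce the feedback loop with forward [A1/(1+A1*(A2+A3))] and return (A4+A5)
So the answer for step 2 is feedback.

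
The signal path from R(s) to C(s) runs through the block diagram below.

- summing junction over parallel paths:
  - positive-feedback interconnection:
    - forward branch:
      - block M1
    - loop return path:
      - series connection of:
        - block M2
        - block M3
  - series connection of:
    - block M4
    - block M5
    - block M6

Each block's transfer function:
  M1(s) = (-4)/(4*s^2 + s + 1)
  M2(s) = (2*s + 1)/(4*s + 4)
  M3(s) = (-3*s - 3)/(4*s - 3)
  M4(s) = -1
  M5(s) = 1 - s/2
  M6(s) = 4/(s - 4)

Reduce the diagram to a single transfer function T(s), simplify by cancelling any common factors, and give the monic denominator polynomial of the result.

First reduce the diagram to T(s).

1. multiply M2, M3 (series): (-6*s - 3)/(16*s - 12)
2. collapse the loop (M1 forward, (M2*M3) return): (12 - 16*s)/(16*s^3 - 8*s^2 - 5*s - 6)
3. series reduction of M4, M5, M6: (2*s - 4)/(s - 4)
4. reduce the parallel group [M1/(1-M1*(M2*M3))], (M4*M5*M6): (32*s^4 - 80*s^3 + 6*s^2 + 84*s - 24)/(16*s^4 - 72*s^3 + 27*s^2 + 14*s + 24)
No further cancellation is possible in the step-4 result, so that is T(s). Its denominator becomes monic after dividing by the leading coefficient 16.

Answer: s^4 - 9*s^3/2 + 27*s^2/16 + 7*s/8 + 3/2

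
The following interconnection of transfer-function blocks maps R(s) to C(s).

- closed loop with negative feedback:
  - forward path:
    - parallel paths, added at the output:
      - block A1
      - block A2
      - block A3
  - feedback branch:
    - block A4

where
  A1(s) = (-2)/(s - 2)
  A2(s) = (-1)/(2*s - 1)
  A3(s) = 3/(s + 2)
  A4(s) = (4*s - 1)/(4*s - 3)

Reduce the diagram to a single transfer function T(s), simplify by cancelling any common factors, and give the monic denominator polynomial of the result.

First reduce the diagram to T(s).

[1] add A1, A2, A3 (parallel) -> (s^2 - 21*s + 14)/(2*s^3 - s^2 - 8*s + 4)
[2] apply the feedback formula to (A1+A2+A3), A4 -> (4*s^3 - 87*s^2 + 119*s - 42)/(8*s^4 - 6*s^3 - 114*s^2 + 117*s - 26)
No further cancellation is possible in the step-2 result, so that is T(s). Its denominator becomes monic after dividing by the leading coefficient 8.

Answer: s^4 - 3*s^3/4 - 57*s^2/4 + 117*s/8 - 13/4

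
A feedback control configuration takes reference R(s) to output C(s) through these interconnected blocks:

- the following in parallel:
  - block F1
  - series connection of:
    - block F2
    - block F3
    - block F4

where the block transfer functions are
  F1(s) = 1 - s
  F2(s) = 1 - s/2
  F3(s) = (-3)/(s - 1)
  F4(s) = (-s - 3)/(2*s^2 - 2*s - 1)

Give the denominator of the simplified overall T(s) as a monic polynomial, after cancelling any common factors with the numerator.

Step 1. combine F2, F3, F4 in series = (-3*s^2 - 3*s + 18)/(4*s^3 - 8*s^2 + 2*s + 2)
Step 2. combine F1, (F2*F3*F4) in parallel = (-4*s^4 + 12*s^3 - 13*s^2 - 3*s + 20)/(4*s^3 - 8*s^2 + 2*s + 2)
T(s) is the step-2 result (common factors already cancelled). Leading coefficient of the denominator: 4. Divide through by 4 for the monic polynomial.

Final answer: s^3 - 2*s^2 + s/2 + 1/2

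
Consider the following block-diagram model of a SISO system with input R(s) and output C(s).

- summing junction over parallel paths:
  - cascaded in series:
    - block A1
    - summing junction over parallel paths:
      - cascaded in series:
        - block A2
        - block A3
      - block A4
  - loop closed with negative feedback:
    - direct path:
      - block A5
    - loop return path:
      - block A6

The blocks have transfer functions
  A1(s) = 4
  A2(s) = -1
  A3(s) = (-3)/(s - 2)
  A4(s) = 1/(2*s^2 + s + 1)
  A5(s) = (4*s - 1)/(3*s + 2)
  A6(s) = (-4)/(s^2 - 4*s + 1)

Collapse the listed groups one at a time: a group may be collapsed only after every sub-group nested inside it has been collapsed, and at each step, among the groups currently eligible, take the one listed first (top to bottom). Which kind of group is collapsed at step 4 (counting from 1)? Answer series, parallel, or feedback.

Reducing step by step:

Step 1: series reduction of A2, A3
Step 2: sum the parallel branches (A2*A3), A4
Step 3: cascade A1, ((A2*A3)+A4)
Step 4: apply the feedback formula to A5, A6
Step 5: parallel reduction of (A1*((A2*A3)+A4)), [A5/(1+A5*A6)]
At step 4 the group reduced is feedback.

Answer: feedback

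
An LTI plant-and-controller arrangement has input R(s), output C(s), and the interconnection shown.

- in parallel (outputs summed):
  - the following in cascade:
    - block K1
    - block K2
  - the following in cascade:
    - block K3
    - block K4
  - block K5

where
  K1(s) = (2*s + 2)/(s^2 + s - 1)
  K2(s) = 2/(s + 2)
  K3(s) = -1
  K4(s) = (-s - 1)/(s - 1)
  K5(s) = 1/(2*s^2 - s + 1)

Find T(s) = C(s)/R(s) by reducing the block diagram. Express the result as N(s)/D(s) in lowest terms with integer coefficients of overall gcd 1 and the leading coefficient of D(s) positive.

Answer: (2*s^6 + 7*s^5 + 14*s^4 - 4*s^3 - 5*s^2 + 2*s - 4)/(2*s^6 + 3*s^5 - 5*s^4 - 2*s^3 + 5*s^2 - 5*s + 2)

Working:
1. combine K1, K2 in series: (4*s + 4)/(s^3 + 3*s^2 + s - 2)
2. reduce the series chain K3, K4: (s + 1)/(s - 1)
3. sum the parallel branches (K1*K2), (K3*K4), K5; the result is T(s) itself (integer coefficients, no common factor, positive leading denominator coefficient)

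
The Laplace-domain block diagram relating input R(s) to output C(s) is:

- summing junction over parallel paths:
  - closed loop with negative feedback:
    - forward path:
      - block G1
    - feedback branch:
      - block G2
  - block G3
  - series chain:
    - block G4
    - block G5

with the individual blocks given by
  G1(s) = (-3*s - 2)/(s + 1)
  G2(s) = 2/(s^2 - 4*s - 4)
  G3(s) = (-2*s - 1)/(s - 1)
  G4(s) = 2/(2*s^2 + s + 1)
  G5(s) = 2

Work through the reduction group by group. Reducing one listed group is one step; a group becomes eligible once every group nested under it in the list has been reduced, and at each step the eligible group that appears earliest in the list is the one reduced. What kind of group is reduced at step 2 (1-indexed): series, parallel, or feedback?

Reducing step by step:

1. collapse the loop (G1 forward, G2 return)
2. combine G4, G5 in series
3. combine [G1/(1+G1*G2)], G3, (G4*G5) in parallel
So the answer for step 2 is series.

Answer: series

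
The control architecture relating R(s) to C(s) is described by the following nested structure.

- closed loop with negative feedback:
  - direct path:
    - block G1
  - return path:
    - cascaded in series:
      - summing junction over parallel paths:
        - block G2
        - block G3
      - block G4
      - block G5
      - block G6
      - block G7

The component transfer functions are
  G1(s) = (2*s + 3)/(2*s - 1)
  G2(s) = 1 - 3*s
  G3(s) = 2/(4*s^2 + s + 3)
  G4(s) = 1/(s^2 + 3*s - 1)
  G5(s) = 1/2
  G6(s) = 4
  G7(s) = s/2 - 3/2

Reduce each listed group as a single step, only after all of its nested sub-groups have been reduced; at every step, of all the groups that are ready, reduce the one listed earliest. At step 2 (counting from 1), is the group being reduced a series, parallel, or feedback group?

Step 1: add G2, G3 (parallel)
Step 2: multiply (G2+G3), G4, G5, G6, G7 (series)
Step 3: collapse the loop (G1 forward, ((G2+G3)*G4*G5*G6*G7) return)
Step 2: series.

Final answer: series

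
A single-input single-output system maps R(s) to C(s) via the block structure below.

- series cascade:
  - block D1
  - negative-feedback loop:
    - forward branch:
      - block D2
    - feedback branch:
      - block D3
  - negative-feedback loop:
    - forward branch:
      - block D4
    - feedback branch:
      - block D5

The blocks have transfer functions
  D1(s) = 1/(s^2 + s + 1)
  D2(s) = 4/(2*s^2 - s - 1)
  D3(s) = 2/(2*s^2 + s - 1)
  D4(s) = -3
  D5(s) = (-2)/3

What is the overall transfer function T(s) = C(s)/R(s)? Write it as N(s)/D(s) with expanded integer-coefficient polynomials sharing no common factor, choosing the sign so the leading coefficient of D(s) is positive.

Answer: (-8*s^2 - 4*s + 4)/(4*s^6 + 4*s^5 - s^4 - 5*s^3 + 4*s^2 + 9*s + 9)

Working:
Step 1. feedback reduction of D2, D3 = (8*s^2 + 4*s - 4)/(4*s^4 - 5*s^2 + 9)
Step 2. reduce the feedback loop with forward D4 and return D5 = -1
Step 3. cascade D1, [D2/(1+D2*D3)], [D4/(1+D4*D5)], giving the overall T(s)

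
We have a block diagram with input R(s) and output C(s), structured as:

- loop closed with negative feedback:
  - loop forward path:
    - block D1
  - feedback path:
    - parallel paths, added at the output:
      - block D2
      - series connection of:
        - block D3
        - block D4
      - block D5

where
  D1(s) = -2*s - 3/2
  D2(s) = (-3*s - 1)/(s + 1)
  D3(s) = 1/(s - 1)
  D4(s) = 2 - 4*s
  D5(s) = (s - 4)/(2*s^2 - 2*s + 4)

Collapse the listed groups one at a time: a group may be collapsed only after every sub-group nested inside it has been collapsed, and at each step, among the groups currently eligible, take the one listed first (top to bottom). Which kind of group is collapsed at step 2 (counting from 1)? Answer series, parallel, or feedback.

Reducing step by step:

Step 1. multiply D3, D4 (series)
Step 2. parallel reduction of D2, (D3*D4), D5
Step 3. reduce the feedback loop with forward D1 and return (D2+(D3*D4)+D5)
So the answer for step 2 is parallel.

Answer: parallel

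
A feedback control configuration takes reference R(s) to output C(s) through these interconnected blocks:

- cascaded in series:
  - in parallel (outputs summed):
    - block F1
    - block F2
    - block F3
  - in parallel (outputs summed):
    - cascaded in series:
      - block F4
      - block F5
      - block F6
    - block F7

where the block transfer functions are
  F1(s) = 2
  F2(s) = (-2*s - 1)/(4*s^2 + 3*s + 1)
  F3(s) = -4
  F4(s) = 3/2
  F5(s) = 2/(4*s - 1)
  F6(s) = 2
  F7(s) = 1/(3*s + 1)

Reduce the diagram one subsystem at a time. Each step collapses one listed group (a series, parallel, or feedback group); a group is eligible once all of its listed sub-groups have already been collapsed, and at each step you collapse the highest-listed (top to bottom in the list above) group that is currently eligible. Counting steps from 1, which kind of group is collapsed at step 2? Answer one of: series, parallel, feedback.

Step 1. add F1, F2, F3 (parallel)
Step 2. multiply F4, F5, F6 (series)
Step 3. combine (F4*F5*F6), F7 in parallel
Step 4. combine (F1+F2+F3), ((F4*F5*F6)+F7) in series
At step 2 the group reduced is series.

Therefore the answer is series.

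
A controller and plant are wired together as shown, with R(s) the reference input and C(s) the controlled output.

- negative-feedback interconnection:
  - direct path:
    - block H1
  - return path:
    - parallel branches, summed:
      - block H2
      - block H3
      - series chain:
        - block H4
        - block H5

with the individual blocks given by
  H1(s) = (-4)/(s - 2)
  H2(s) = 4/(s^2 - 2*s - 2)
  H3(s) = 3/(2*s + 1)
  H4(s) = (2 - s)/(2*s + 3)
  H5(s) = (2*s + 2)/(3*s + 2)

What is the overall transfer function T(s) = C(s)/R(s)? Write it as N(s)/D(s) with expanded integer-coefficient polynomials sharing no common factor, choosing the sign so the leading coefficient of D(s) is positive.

Step 1. multiply H4, H5 (series) = (-2*s^2 + 2*s + 4)/(6*s^2 + 13*s + 6)
Step 2. add H2, H3, (H4*H5) (parallel) = (-4*s^5 + 28*s^4 + 65*s^3 + 12*s^2 - 42*s - 20)/(12*s^5 + 8*s^4 - 63*s^3 - 108*s^2 - 62*s - 12)
Step 3. close the feedback loop around H1, (H2+H3+(H4*H5)); the result is T(s) itself (integer coefficients, no common factor, positive leading denominator coefficient)

Final answer: (-48*s^5 - 32*s^4 + 252*s^3 + 432*s^2 + 248*s + 48)/(12*s^6 - 191*s^4 - 242*s^3 + 106*s^2 + 280*s + 104)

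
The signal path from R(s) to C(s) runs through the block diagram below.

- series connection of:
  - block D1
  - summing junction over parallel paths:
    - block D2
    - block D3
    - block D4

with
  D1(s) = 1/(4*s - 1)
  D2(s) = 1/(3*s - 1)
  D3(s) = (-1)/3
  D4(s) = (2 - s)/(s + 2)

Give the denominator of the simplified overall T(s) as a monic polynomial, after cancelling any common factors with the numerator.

Answer: s^3 + 17*s^2/12 - 13*s/12 + 1/6

Working:
Step 1. reduce the parallel group D2, D3, D4; result (-12*s^2 + 19*s + 2)/(9*s^2 + 15*s - 6)
Step 2. series reduction of D1, (D2+D3+D4); result (-12*s^2 + 19*s + 2)/(36*s^3 + 51*s^2 - 39*s + 6)
T(s) is the step-2 result (common factors already cancelled). Leading coefficient of the denominator: 36. Divide through by 36 for the monic polynomial.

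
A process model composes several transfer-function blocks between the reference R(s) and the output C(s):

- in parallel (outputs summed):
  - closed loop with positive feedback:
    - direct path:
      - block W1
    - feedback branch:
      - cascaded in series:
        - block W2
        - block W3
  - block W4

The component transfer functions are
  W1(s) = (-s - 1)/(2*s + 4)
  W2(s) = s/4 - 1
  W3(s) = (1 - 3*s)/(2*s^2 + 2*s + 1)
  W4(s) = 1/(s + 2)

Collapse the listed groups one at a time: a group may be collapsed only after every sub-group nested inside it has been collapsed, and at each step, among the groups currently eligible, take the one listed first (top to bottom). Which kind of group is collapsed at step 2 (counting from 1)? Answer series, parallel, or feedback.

(1) multiply W2, W3 (series)
(2) reduce the feedback loop with forward W1 and return (W2*W3)
(3) parallel reduction of [W1/(1-W1*(W2*W3))], W4
At step 2 the group reduced is feedback.

Final answer: feedback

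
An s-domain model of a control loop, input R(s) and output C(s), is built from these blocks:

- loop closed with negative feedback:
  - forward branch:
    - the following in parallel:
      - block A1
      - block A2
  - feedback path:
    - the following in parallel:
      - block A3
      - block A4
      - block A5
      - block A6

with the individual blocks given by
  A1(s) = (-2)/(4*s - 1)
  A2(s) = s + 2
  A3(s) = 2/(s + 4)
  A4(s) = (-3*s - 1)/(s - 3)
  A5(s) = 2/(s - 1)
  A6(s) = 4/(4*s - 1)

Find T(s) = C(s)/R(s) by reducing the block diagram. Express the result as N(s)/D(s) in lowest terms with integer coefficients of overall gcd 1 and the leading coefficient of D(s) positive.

[1] add A1, A2 (parallel) = (4*s^2 + 7*s - 4)/(4*s - 1)
[2] add A3, A4, A5, A6 (parallel) = (-12*s^4 - 17*s^3 + 18*s^2 - 111*s + 62)/(4*s^4 - s^3 - 52*s^2 + 61*s - 12)
[3] apply the feedback formula to (A1+A2), (A3+A4+A5+A6), giving the overall T(s)

Final answer: (-16*s^6 - 24*s^5 + 231*s^4 + 116*s^3 - 587*s^2 + 328*s - 48)/(48*s^6 + 136*s^5 + 7*s^4 + 457*s^3 + 305*s^2 - 769*s + 236)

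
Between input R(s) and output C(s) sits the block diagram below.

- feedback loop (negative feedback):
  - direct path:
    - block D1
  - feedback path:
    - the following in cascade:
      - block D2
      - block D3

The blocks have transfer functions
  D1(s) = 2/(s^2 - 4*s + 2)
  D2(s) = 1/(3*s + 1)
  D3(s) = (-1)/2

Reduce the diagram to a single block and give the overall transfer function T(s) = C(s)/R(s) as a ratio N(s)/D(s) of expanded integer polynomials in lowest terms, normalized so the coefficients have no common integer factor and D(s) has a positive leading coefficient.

[1] combine D2, D3 in series, giving (-1)/(6*s + 2)
[2] apply the feedback formula to D1, (D2*D3) - this is the overall T(s), already in the required normalized form

Final answer: (6*s + 2)/(3*s^3 - 11*s^2 + 2*s + 1)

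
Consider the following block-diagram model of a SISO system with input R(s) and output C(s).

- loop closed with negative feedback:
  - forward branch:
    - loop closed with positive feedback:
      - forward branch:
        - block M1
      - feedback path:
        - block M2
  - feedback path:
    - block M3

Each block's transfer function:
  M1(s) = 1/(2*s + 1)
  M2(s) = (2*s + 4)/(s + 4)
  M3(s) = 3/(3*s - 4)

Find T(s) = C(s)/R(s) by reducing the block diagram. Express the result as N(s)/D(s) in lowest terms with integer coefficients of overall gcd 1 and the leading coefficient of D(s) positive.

Answer: (3*s^2 + 8*s - 16)/(6*s^3 + 13*s^2 - 25*s + 12)

Working:
(1) reduce the feedback loop with forward M1 and return M2; result (s + 4)/(2*s^2 + 7*s)
(2) feedback reduction of [M1/(1-M1*M2)], M3 - this is the overall T(s), already in the required normalized form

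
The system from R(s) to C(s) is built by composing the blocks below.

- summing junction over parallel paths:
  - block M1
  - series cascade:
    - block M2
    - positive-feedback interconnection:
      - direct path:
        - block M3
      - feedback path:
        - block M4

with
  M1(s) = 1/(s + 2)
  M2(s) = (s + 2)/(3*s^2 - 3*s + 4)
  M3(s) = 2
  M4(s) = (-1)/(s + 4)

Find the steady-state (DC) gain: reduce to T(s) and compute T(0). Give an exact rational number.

The answer is 7/6.

Reasoning:
(1) feedback reduction of M3, M4 -> (2*s + 8)/(s + 6)
(2) series reduction of M2, [M3/(1-M3*M4)] -> (2*s^2 + 12*s + 16)/(3*s^3 + 15*s^2 - 14*s + 24)
(3) reduce the parallel group M1, (M2*[M3/(1-M3*M4)]) -> (5*s^3 + 31*s^2 + 26*s + 56)/(3*s^4 + 21*s^3 + 16*s^2 - 4*s + 48)
Evaluating the step-3 result (the overall T(s)) at s = 0 gives T(0) = 56/48 = 7/6.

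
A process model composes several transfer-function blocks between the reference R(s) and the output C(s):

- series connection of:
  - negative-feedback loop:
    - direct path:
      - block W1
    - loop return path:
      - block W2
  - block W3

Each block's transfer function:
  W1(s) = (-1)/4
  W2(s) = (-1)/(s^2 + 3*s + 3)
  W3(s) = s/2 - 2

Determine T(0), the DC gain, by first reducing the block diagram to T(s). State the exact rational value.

The answer is 6/13.

Reasoning:
Step 1: collapse the loop (W1 forward, W2 return) gives (-s^2 - 3*s - 3)/(4*s^2 + 12*s + 13)
Step 2: cascade [W1/(1+W1*W2)], W3 gives (-s^3 + s^2 + 9*s + 12)/(8*s^2 + 24*s + 26)
Step 2 gives the overall T(s). Then T(0) = 12/26 = 6/13.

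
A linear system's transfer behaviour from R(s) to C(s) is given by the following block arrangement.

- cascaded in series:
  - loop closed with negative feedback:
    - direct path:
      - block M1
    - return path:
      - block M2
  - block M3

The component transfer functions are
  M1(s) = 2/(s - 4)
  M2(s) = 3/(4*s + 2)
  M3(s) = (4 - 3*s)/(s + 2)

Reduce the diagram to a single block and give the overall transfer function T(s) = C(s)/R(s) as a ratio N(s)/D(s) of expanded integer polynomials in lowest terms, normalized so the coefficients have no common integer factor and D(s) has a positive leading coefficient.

First reduce the diagram to T(s).

(1) collapse the loop (M1 forward, M2 return) gives (4*s + 2)/(2*s^2 - 7*s - 1)
(2) cascade [M1/(1+M1*M2)], M3, giving the overall T(s)

Answer: (-12*s^2 + 10*s + 8)/(2*s^3 - 3*s^2 - 15*s - 2)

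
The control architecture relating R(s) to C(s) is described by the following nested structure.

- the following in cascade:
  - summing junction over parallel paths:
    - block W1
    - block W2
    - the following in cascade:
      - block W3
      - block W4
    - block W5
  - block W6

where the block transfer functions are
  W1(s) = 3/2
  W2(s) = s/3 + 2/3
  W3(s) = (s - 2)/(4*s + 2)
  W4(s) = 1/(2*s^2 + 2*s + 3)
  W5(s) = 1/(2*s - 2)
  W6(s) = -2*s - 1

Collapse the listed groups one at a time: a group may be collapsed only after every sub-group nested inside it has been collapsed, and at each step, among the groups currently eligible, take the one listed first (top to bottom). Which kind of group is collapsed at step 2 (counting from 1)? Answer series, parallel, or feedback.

Step 1. multiply W3, W4 (series)
Step 2. add W1, W2, (W3*W4), W5 (parallel)
Step 3. series reduction of (W1+W2+(W3*W4)+W5), W6
Step 2: parallel.

Therefore the answer is parallel.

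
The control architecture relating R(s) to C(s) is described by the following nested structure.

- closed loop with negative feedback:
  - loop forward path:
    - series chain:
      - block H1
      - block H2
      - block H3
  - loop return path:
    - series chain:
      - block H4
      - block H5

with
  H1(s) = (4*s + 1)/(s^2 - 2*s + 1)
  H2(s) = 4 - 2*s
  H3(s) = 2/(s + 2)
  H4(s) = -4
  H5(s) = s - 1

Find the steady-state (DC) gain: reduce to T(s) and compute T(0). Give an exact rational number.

Step 1. series reduction of H1, H2, H3; result (-16*s^2 + 28*s + 8)/(s^3 - 3*s + 2)
Step 2. cascade H4, H5; result 4 - 4*s
Step 3. close the feedback loop around (H1*H2*H3), (H4*H5); result (-16*s^2 + 28*s + 8)/(65*s^3 - 176*s^2 + 77*s + 34)
Step 3 gives the overall T(s). Then T(0) = 8/34 = 4/17.

Hence the answer: 4/17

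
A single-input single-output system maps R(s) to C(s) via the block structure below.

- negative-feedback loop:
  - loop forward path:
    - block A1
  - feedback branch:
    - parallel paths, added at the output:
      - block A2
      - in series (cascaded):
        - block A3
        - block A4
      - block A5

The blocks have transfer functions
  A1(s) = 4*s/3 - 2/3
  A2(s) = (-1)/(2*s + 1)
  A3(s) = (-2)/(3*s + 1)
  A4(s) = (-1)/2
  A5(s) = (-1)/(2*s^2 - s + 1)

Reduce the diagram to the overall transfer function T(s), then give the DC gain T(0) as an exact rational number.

Reducing step by step:

Step 1 - multiply A3, A4 (series); result 1/(3*s + 1)
Step 2 - add A2, (A3*A4), A5 (parallel); result (-2*s^3 - 5*s^2 - 6*s - 1)/(12*s^4 + 4*s^3 + 3*s^2 + 4*s + 1)
Step 3 - reduce the feedback loop with forward A1 and return (A2+(A3*A4)+A5); result (48*s^5 - 8*s^4 + 4*s^3 + 10*s^2 - 4*s - 2)/(28*s^4 - 4*s^3 - 5*s^2 + 20*s + 5)
The step-3 result is T(s). Setting s = 0: T(0) = -2/5.

Answer: -2/5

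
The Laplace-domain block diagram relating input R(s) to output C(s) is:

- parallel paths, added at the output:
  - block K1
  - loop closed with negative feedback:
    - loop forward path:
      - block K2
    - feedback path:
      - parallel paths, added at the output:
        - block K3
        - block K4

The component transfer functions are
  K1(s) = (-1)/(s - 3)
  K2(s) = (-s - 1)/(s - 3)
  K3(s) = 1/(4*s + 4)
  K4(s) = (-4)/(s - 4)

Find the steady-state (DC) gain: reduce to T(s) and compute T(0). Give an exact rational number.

First reduce the diagram to T(s).

1. reduce the parallel group K3, K4: (-15*s - 20)/(4*s^2 - 12*s - 16)
2. reduce the feedback loop with forward K2 and return (K3+K4): (-4*s^2 + 12*s + 16)/(4*s^2 - 13*s + 68)
3. parallel reduction of K1, [K2/(1+K2*(K3+K4))]: (-4*s^3 + 20*s^2 - 7*s - 116)/(4*s^3 - 25*s^2 + 107*s - 204)
DC gain: substitute s = 0 into T(s) from step 3: T(0) = -116/(-204) = 29/51.

Answer: 29/51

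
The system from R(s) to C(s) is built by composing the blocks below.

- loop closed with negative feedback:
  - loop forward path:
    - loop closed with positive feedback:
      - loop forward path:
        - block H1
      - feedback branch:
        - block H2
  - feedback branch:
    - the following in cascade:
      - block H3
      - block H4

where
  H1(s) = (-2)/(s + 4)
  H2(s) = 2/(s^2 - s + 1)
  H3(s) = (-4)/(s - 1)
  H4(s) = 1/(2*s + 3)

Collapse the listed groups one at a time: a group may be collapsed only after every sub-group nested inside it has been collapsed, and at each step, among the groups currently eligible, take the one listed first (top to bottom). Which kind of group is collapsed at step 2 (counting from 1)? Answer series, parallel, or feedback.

Step 1 - apply the feedback formula to H1, H2
Step 2 - combine H3, H4 in series
Step 3 - apply the feedback formula to [H1/(1-H1*H2)], (H3*H4)
Step 2 collapses a series group.

Final answer: series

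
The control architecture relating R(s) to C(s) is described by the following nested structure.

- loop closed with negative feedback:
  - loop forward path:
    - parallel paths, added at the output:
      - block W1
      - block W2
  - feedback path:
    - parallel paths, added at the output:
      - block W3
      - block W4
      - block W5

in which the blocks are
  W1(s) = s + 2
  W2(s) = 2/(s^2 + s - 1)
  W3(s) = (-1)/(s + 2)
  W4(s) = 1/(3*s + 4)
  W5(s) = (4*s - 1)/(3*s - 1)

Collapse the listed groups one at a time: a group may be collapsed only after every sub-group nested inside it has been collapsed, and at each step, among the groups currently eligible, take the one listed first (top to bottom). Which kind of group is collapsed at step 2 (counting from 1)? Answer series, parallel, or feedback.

Reducing step by step:

(1) add W1, W2 (parallel)
(2) reduce the parallel group W3, W4, W5
(3) reduce the feedback loop with forward (W1+W2) and return (W3+W4+W5)
So the answer for step 2 is parallel.

Answer: parallel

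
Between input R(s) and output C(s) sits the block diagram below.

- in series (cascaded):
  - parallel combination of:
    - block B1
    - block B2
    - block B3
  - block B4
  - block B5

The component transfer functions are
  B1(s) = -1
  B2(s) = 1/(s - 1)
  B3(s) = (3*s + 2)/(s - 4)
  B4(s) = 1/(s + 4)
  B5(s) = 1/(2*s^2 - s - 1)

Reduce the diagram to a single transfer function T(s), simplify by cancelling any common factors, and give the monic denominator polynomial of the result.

The answer is s^5 - 3*s^4/2 - 16*s^3 + 49*s^2/2 - 8.

Reasoning:
(1) reduce the parallel group B1, B2, B3; result (2*s^2 + 5*s - 10)/(s^2 - 5*s + 4)
(2) series reduction of (B1+B2+B3), B4, B5; result (2*s^2 + 5*s - 10)/(2*s^5 - 3*s^4 - 32*s^3 + 49*s^2 - 16)
No further cancellation is possible in the step-2 result, so that is T(s). Its denominator becomes monic after dividing by the leading coefficient 2.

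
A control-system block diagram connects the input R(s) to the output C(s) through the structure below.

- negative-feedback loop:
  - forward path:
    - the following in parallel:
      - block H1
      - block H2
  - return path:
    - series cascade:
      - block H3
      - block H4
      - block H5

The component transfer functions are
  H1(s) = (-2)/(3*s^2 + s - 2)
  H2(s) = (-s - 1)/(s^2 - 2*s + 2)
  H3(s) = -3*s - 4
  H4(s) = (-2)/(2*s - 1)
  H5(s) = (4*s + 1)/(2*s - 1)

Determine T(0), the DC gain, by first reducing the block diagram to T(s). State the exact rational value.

Reducing step by step:

[1] sum the parallel branches H1, H2: (-3*s^3 - 6*s^2 + 5*s - 2)/(3*s^4 - 5*s^3 + 2*s^2 + 6*s - 4)
[2] cascade H3, H4, H5: (24*s^2 + 38*s + 8)/(4*s^2 - 4*s + 1)
[3] apply the feedback formula to (H1+H2), (H3*H4*H5): (-12*s^5 - 12*s^4 + 41*s^3 - 34*s^2 + 13*s - 2)/(12*s^6 - 104*s^5 - 227*s^4 - 121*s^3 + 56*s^2 - 14*s - 20)
Evaluating the step-3 result (the overall T(s)) at s = 0 gives T(0) = -2/(-20) = 1/10.

Answer: 1/10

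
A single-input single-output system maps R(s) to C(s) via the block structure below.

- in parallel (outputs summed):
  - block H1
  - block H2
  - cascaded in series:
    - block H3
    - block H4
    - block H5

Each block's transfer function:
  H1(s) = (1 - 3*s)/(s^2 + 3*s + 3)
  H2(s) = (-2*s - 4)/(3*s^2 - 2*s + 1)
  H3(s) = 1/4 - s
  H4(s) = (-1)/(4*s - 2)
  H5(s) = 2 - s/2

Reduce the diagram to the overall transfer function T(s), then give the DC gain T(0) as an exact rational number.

(1) multiply H3, H4, H5 (series) = (-4*s^2 + 17*s - 4)/(32*s - 16)
(2) parallel reduction of H1, H2, (H3*H4*H5) = (-12*s^6 + 23*s^5 - 261*s^4 + 196*s^3 - 799*s^2 + 79*s + 164)/(96*s^5 + 176*s^4 + 16*s^3 - 160*s^2 + 144*s - 48)
That last expression is T(s); at s = 0 only the constant terms survive, so T(0) = 164/(-48) = -41/12.

Answer: -41/12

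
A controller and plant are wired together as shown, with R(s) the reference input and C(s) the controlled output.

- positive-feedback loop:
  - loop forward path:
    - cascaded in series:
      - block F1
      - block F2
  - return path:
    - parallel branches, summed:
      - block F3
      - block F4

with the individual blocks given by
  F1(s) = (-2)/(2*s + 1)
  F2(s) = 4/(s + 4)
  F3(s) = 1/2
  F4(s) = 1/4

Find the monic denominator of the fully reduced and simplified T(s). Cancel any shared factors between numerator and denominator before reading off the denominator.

The answer is s^2 + 9*s/2 + 5.

Reasoning:
(1) reduce the series chain F1, F2 = (-8)/(2*s^2 + 9*s + 4)
(2) combine F3, F4 in parallel = 3/4
(3) collapse the loop ((F1*F2) forward, (F3+F4) return) = (-8)/(2*s^2 + 9*s + 10)
Step 3 gives the fully reduced T(s), with no common factor left to cancel. The denominator's leading coefficient is 2, so divide each of its coefficients by 2 to get the monic form.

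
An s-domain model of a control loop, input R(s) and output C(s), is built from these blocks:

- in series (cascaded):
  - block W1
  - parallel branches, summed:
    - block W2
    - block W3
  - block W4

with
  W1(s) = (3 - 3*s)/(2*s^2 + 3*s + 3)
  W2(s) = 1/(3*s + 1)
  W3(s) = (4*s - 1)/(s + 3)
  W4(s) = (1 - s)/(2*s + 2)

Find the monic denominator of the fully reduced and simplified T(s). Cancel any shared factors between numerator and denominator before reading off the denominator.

[1] reduce the parallel group W2, W3 -> (12*s^2 + 2*s + 2)/(3*s^2 + 10*s + 3)
[2] reduce the series chain W1, (W2+W3), W4 -> (18*s^4 - 33*s^3 + 15*s^2 - 3*s + 3)/(6*s^5 + 35*s^4 + 74*s^3 + 84*s^2 + 48*s + 9)
Step 2 gives the fully reduced T(s), with no common factor left to cancel. The denominator's leading coefficient is 6, so divide each of its coefficients by 6 to get the monic form.

Hence the answer: s^5 + 35*s^4/6 + 37*s^3/3 + 14*s^2 + 8*s + 3/2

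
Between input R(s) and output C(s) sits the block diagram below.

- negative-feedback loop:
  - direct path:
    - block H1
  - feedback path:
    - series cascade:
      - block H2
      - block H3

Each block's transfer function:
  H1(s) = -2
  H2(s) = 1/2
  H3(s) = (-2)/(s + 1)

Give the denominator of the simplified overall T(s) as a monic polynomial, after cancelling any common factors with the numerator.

(1) series reduction of H2, H3, giving (-1)/(s + 1)
(2) close the feedback loop around H1, (H2*H3), giving (-2*s - 2)/(s + 3)
That last expression is T(s), already simplified, and its denominator is already monic.

Answer: s + 3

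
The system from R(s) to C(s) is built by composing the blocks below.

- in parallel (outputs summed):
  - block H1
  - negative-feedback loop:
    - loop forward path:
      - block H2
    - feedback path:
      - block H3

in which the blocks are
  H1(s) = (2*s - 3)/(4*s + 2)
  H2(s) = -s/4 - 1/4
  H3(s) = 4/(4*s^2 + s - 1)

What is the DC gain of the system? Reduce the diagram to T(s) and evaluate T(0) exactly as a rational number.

The answer is -13/8.

Reasoning:
(1) close the feedback loop around H2, H3; result (-4*s^3 - 5*s^2 + 1)/(16*s^2 - 8)
(2) parallel reduction of H1, [H2/(1+H2*H3)]; result (-8*s^4 + 2*s^3 - 29*s^2 - 6*s + 13)/(32*s^3 + 16*s^2 - 16*s - 8)
That last expression is T(s); at s = 0 only the constant terms survive, so T(0) = 13/(-8) = -13/8.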